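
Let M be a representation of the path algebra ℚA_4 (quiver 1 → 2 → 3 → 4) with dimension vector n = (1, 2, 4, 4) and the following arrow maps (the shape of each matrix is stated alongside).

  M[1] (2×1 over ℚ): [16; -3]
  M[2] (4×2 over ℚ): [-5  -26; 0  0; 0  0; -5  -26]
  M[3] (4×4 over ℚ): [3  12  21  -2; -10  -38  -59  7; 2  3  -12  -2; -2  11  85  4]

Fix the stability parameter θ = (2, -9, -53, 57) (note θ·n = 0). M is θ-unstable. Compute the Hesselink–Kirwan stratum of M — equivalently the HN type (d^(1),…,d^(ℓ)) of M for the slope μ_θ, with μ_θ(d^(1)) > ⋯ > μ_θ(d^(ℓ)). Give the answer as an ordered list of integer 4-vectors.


Barcode: M ≅ I[1,4], I[2,2], I[3,4]^3. HN layers by μ_θ (4 steps, strictly decreasing):
  μ^(1)=57; μ^(2)=-9; μ^(3)=-20; μ^(4)=-53

((0, 0, 0, 4); (0, 1, 0, 0); (1, 1, 1, 0); (0, 0, 3, 0))


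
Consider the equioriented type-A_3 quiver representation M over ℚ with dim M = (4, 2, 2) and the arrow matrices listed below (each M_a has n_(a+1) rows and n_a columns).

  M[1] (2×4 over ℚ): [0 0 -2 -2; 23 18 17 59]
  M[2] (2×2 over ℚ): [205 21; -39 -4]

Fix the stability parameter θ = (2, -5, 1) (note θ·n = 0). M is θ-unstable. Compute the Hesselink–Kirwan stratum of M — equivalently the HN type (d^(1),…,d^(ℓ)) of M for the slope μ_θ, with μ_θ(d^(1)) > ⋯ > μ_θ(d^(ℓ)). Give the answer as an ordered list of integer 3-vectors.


Via rank(M_{q-1}∘⋯∘M_p): M ≅ I[1,1]^2, I[1,3]^2.
μ_θ-semistable layers: μ^(1)=2; μ^(2)=1; μ^(3)=-3/2

((2, 0, 0); (0, 0, 2); (2, 2, 0))


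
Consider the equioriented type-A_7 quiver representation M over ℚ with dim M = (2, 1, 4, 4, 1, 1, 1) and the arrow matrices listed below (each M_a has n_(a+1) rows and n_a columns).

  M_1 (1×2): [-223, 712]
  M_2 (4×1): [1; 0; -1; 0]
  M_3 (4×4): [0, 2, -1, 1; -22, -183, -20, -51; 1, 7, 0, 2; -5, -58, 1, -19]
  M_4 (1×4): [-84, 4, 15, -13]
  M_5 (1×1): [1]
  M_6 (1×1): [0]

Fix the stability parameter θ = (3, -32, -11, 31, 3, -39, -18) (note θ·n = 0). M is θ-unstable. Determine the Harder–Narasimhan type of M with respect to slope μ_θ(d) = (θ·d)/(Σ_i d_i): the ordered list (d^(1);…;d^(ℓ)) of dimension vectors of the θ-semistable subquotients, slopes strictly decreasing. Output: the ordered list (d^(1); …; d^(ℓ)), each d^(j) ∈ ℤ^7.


Via rank(M_{q-1}∘⋯∘M_p): M ≅ I[1,1], I[1,6], I[3,4]^3, I[7,7].
μ_θ-semistable layers: μ^(1)=31; μ^(2)=3; μ^(3)=-5/3; μ^(4)=-11; μ^(5)=-29/2; μ^(6)=-18

((0, 0, 0, 3, 0, 0, 0); (1, 0, 0, 0, 0, 0, 0); (0, 0, 0, 1, 1, 1, 0); (0, 0, 4, 0, 0, 0, 0); (1, 1, 0, 0, 0, 0, 0); (0, 0, 0, 0, 0, 0, 1))


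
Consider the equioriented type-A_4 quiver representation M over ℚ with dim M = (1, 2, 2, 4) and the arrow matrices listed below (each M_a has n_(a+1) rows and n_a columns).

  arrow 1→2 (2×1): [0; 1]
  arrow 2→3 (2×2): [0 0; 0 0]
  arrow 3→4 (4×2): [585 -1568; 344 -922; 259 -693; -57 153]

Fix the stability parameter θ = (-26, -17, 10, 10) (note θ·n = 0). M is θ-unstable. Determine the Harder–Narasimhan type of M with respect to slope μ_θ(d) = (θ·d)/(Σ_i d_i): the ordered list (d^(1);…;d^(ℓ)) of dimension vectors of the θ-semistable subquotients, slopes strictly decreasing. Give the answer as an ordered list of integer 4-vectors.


Interval decomposition of M: I[1,2], I[2,2], I[3,4]^2, I[4,4]^2.
HN type (ℓ=3): μ^(1)=10; μ^(2)=-17; μ^(3)=-26

((0, 0, 2, 4); (0, 2, 0, 0); (1, 0, 0, 0))


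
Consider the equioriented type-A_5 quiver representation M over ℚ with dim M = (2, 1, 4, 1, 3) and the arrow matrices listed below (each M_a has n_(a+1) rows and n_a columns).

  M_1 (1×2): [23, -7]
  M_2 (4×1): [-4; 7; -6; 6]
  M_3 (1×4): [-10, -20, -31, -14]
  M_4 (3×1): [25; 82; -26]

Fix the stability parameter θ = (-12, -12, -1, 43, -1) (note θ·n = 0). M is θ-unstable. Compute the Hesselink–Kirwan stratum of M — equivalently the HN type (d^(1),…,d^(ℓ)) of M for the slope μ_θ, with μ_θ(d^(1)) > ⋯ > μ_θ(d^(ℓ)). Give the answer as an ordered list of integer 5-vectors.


Barcode: M ≅ I[1,1], I[1,5], I[3,3]^3, I[5,5]^2. HN layers by μ_θ (3 steps, strictly decreasing):
  μ^(1)=21; μ^(2)=-1; μ^(3)=-12

((0, 0, 0, 1, 1); (0, 0, 4, 0, 2); (2, 1, 0, 0, 0))


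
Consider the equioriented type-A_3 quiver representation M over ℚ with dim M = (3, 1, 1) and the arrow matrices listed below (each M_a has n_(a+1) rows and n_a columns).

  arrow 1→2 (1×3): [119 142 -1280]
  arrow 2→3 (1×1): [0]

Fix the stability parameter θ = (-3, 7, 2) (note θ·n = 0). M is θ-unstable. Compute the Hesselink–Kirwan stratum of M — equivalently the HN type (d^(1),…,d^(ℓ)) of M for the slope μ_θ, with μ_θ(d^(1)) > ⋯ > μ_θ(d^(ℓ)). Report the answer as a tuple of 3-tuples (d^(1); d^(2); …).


Via rank(M_{q-1}∘⋯∘M_p): M ≅ I[1,1]^2, I[1,2], I[3,3].
μ_θ-semistable layers: μ^(1)=7; μ^(2)=2; μ^(3)=-3

((0, 1, 0); (0, 0, 1); (3, 0, 0))


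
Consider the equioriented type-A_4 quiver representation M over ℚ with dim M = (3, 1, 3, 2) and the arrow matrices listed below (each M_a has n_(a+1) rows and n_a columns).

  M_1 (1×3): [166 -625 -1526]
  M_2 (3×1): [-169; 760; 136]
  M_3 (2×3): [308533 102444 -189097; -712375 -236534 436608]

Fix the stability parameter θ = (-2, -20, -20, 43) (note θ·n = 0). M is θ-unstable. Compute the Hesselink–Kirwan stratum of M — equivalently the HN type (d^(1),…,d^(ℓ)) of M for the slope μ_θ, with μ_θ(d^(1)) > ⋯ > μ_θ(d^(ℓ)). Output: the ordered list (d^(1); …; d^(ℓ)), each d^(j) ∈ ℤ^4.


Barcode: M ≅ I[1,1]^2, I[1,4], I[3,3], I[3,4]. HN layers by μ_θ (4 steps, strictly decreasing):
  μ^(1)=43; μ^(2)=-2; μ^(3)=-14; μ^(4)=-20

((0, 0, 0, 2); (2, 0, 0, 0); (1, 1, 1, 0); (0, 0, 2, 0))


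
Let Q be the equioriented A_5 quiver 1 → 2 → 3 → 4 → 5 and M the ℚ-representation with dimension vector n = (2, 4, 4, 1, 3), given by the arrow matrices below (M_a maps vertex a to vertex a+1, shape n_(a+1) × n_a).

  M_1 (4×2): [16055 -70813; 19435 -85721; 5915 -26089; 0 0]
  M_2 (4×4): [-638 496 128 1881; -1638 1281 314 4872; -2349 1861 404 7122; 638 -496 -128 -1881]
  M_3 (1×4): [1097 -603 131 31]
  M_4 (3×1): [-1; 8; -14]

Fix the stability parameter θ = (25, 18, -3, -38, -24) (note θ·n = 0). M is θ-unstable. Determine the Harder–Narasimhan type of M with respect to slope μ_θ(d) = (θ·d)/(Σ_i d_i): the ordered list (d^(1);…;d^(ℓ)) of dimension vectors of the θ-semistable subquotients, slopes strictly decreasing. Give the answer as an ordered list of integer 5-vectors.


Barcode: M ≅ I[1,1], I[1,5], I[2,2], I[2,3]^2, I[3,3], I[5,5]^2. HN layers by μ_θ (6 steps, strictly decreasing):
  μ^(1)=25; μ^(2)=18; μ^(3)=15/2; μ^(4)=-3; μ^(5)=-22/5; μ^(6)=-24

((1, 0, 0, 0, 0); (0, 1, 0, 0, 0); (0, 2, 2, 0, 0); (0, 0, 1, 0, 0); (1, 1, 1, 1, 1); (0, 0, 0, 0, 2))


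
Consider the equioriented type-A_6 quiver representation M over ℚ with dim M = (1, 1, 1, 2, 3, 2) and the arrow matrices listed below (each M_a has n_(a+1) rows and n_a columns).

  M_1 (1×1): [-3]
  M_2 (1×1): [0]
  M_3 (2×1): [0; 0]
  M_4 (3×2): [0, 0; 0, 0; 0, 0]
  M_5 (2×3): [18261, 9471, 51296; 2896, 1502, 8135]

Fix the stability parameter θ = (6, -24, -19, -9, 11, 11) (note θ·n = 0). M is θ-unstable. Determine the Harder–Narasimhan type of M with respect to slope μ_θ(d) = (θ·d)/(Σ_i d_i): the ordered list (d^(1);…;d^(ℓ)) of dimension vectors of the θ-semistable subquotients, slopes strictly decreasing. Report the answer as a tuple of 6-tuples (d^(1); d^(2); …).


Barcode: M ≅ I[1,2], I[3,3], I[4,4]^2, I[5,5], I[5,6]^2. HN layers by μ_θ (3 steps, strictly decreasing):
  μ^(1)=11; μ^(2)=-9; μ^(3)=-19

((0, 0, 0, 0, 3, 2); (1, 1, 0, 2, 0, 0); (0, 0, 1, 0, 0, 0))


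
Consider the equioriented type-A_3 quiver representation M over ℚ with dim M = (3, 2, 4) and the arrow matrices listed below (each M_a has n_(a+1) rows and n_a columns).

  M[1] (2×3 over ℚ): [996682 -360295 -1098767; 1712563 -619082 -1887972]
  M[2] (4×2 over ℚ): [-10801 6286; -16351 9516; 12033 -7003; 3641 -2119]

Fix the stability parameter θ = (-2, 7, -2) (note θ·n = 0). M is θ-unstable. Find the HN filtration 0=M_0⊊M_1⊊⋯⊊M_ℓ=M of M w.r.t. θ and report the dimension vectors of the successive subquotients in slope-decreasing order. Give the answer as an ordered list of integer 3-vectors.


Interval decomposition of M: I[1,1], I[1,3]^2, I[3,3]^2.
HN type (ℓ=2): μ^(1)=5/2; μ^(2)=-2

((0, 2, 2); (3, 0, 2))


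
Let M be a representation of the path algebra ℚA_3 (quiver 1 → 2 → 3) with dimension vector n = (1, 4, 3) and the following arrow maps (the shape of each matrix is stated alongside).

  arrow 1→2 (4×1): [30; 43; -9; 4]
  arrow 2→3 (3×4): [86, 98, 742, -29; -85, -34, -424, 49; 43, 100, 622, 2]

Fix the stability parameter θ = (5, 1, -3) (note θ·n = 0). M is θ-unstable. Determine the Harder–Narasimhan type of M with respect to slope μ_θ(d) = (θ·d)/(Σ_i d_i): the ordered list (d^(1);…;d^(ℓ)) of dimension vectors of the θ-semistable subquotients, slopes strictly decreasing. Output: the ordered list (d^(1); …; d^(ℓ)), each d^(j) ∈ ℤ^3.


Via rank(M_{q-1}∘⋯∘M_p): M ≅ I[1,2], I[2,2], I[2,3]^2, I[3,3].
μ_θ-semistable layers: μ^(1)=3; μ^(2)=1; μ^(3)=-1; μ^(4)=-3

((1, 1, 0); (0, 1, 0); (0, 2, 2); (0, 0, 1))


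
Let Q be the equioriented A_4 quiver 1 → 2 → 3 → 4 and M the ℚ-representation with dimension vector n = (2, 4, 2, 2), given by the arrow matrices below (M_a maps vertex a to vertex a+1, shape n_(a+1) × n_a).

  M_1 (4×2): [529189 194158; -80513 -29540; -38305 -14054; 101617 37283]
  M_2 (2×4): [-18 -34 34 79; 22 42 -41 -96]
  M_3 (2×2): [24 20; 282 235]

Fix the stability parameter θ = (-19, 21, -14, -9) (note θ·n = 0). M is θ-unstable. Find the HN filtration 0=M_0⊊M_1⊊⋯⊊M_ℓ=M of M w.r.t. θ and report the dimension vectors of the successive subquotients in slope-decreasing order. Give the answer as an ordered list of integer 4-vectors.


Barcode: M ≅ I[1,3], I[1,4], I[2,2]^2, I[4,4]. HN layers by μ_θ (5 steps, strictly decreasing):
  μ^(1)=21; μ^(2)=7/2; μ^(3)=-2/3; μ^(4)=-9; μ^(5)=-19

((0, 2, 0, 0); (0, 1, 1, 0); (0, 1, 1, 1); (0, 0, 0, 1); (2, 0, 0, 0))


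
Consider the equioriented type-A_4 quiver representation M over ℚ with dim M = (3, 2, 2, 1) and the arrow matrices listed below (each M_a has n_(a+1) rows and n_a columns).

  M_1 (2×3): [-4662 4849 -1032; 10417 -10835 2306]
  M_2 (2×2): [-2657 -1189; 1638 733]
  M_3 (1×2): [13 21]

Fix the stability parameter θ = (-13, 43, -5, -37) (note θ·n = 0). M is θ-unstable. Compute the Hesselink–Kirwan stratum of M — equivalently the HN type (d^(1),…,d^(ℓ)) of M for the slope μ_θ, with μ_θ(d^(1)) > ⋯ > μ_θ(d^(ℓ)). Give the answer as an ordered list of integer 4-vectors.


Barcode: M ≅ I[1,1], I[1,3], I[1,4]. HN layers by μ_θ (3 steps, strictly decreasing):
  μ^(1)=19; μ^(2)=1/3; μ^(3)=-13

((0, 1, 1, 0); (0, 1, 1, 1); (3, 0, 0, 0))


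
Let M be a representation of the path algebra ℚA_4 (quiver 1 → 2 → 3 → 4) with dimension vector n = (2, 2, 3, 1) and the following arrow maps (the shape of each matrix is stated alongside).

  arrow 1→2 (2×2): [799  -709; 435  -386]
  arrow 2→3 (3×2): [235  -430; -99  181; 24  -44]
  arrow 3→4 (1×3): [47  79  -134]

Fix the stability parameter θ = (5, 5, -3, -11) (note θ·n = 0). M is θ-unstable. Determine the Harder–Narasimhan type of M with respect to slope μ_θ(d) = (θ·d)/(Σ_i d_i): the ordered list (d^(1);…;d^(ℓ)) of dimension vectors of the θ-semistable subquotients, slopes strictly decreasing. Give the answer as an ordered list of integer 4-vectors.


Interval decomposition of M: I[1,3], I[1,4], I[3,3].
HN type (ℓ=3): μ^(1)=7/3; μ^(2)=-1; μ^(3)=-3

((1, 1, 1, 0); (1, 1, 1, 1); (0, 0, 1, 0))


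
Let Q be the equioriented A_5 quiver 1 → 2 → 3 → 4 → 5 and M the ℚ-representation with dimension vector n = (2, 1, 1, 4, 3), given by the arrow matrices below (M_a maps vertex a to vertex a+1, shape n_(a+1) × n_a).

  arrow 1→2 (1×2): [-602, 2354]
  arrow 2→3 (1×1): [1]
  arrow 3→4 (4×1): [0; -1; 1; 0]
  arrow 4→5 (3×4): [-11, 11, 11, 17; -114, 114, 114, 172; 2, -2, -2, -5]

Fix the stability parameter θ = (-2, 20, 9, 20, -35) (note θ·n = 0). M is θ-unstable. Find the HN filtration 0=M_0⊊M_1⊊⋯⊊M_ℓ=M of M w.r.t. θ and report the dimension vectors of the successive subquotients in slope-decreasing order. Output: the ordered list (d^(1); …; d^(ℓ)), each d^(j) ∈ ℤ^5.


Via rank(M_{q-1}∘⋯∘M_p): M ≅ I[1,1], I[1,4], I[4,4], I[4,5]^2, I[5,5].
μ_θ-semistable layers: μ^(1)=20; μ^(2)=29/2; μ^(3)=-2; μ^(4)=-15/2; μ^(5)=-35

((0, 0, 0, 2, 0); (0, 1, 1, 0, 0); (2, 0, 0, 0, 0); (0, 0, 0, 2, 2); (0, 0, 0, 0, 1))


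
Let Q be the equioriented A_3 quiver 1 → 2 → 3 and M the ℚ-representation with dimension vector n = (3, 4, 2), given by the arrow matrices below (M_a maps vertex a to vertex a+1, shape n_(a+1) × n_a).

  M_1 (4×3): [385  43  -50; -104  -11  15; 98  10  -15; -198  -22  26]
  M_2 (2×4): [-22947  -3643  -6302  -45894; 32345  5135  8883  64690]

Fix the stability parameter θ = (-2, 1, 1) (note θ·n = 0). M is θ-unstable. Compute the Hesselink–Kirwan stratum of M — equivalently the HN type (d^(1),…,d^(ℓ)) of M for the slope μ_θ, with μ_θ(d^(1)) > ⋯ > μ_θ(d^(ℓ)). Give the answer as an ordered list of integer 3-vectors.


Interval decomposition of M: I[1,2], I[1,3]^2, I[2,2].
HN type (ℓ=2): μ^(1)=1; μ^(2)=-2

((0, 4, 2); (3, 0, 0))


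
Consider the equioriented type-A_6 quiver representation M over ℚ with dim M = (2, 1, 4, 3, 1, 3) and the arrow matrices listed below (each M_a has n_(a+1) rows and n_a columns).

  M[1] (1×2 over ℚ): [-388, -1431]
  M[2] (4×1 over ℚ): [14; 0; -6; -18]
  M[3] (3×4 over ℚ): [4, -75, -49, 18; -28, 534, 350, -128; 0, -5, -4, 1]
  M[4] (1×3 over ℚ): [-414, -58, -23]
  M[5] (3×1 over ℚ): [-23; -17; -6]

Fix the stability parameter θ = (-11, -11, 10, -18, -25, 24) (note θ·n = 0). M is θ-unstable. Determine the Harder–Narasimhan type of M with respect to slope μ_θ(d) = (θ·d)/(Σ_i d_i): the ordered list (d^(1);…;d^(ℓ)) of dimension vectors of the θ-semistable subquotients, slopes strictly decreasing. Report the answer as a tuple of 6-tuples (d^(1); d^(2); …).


Barcode: M ≅ I[1,1], I[1,6], I[3,3], I[3,4]^2, I[6,6]^2. HN layers by μ_θ (4 steps, strictly decreasing):
  μ^(1)=24; μ^(2)=10; μ^(3)=-4; μ^(4)=-11

((0, 0, 0, 0, 0, 3); (0, 0, 1, 0, 0, 0); (0, 0, 2, 2, 0, 0); (2, 1, 1, 1, 1, 0))


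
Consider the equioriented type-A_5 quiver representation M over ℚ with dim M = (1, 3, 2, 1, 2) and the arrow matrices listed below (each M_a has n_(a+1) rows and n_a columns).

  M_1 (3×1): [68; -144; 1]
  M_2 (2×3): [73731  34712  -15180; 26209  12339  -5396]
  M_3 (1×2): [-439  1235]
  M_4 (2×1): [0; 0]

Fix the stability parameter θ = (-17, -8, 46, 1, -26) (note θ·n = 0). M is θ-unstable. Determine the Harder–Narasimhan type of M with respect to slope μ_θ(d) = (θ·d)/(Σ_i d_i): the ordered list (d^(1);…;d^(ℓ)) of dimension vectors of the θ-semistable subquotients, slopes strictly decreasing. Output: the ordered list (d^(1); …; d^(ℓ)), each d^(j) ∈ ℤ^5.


Interval decomposition of M: I[1,2], I[2,3], I[2,4], I[5,5]^2.
HN type (ℓ=5): μ^(1)=46; μ^(2)=47/2; μ^(3)=-8; μ^(4)=-17; μ^(5)=-26

((0, 0, 1, 0, 0); (0, 0, 1, 1, 0); (0, 3, 0, 0, 0); (1, 0, 0, 0, 0); (0, 0, 0, 0, 2))


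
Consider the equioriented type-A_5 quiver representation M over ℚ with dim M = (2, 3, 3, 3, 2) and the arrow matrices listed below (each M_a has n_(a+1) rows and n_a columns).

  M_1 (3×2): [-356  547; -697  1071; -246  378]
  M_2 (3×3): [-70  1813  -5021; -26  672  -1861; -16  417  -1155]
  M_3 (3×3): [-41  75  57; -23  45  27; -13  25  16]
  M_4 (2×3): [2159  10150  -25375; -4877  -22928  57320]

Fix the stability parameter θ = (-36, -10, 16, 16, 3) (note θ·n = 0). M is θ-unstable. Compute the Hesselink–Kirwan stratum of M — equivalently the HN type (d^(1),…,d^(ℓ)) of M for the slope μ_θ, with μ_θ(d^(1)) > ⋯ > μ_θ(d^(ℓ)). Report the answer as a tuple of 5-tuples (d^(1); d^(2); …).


Barcode: M ≅ I[1,3], I[1,5], I[2,5], I[4,4]. HN layers by μ_θ (4 steps, strictly decreasing):
  μ^(1)=16; μ^(2)=35/3; μ^(3)=-10; μ^(4)=-36

((0, 0, 1, 1, 0); (0, 0, 2, 2, 2); (0, 3, 0, 0, 0); (2, 0, 0, 0, 0))


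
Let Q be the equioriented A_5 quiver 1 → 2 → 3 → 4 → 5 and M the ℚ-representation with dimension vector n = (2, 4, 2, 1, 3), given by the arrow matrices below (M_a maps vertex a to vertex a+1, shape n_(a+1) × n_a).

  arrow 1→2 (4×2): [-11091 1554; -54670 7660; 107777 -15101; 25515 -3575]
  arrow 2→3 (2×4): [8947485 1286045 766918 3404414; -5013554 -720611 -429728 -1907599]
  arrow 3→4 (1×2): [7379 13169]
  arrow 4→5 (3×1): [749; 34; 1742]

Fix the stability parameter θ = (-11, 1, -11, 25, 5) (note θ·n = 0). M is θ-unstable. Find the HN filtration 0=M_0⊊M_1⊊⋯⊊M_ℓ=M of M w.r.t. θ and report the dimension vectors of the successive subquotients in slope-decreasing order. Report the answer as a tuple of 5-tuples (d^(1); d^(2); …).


Via rank(M_{q-1}∘⋯∘M_p): M ≅ I[1,3], I[1,5], I[2,2]^2, I[5,5]^2.
μ_θ-semistable layers: μ^(1)=15; μ^(2)=5; μ^(3)=1; μ^(4)=-5; μ^(5)=-11

((0, 0, 0, 1, 1); (0, 0, 0, 0, 2); (0, 2, 0, 0, 0); (0, 2, 2, 0, 0); (2, 0, 0, 0, 0))


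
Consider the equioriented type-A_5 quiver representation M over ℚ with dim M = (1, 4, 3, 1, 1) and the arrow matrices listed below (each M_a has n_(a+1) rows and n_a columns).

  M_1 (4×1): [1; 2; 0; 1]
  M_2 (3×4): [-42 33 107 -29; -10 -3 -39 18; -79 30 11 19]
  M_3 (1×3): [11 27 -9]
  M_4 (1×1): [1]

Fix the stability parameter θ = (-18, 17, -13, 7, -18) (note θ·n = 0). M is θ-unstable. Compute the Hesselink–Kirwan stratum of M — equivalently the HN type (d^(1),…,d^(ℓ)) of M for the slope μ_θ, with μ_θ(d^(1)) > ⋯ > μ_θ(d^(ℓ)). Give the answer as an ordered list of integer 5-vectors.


Via rank(M_{q-1}∘⋯∘M_p): M ≅ I[1,5], I[2,2], I[2,3]^2.
μ_θ-semistable layers: μ^(1)=17; μ^(2)=2; μ^(3)=-7/4; μ^(4)=-18

((0, 1, 0, 0, 0); (0, 2, 2, 0, 0); (0, 1, 1, 1, 1); (1, 0, 0, 0, 0))


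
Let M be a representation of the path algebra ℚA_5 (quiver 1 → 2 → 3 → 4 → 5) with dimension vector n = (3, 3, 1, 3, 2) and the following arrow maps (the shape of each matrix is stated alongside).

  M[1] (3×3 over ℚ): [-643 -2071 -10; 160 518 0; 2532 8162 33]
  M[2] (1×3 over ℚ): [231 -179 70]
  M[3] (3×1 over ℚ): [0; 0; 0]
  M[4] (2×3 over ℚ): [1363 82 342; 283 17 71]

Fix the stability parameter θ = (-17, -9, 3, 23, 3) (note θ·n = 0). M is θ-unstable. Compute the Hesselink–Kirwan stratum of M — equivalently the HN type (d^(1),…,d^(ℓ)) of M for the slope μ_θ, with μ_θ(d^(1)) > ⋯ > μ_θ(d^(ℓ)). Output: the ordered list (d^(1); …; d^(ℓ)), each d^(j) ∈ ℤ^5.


Via rank(M_{q-1}∘⋯∘M_p): M ≅ I[1,2]^2, I[1,3], I[4,4], I[4,5]^2.
μ_θ-semistable layers: μ^(1)=23; μ^(2)=13; μ^(3)=3; μ^(4)=-9; μ^(5)=-17

((0, 0, 0, 1, 0); (0, 0, 0, 2, 2); (0, 0, 1, 0, 0); (0, 3, 0, 0, 0); (3, 0, 0, 0, 0))


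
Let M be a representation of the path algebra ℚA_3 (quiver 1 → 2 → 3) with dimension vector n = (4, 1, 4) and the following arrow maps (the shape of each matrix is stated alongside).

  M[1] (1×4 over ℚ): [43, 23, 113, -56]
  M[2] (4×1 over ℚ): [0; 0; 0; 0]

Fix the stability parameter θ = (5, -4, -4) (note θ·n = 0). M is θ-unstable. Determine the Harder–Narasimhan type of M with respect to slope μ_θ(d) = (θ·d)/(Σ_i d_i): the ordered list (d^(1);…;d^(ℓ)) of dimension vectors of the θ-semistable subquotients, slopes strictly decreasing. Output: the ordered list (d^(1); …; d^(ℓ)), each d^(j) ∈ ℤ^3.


Barcode: M ≅ I[1,1]^3, I[1,2], I[3,3]^4. HN layers by μ_θ (3 steps, strictly decreasing):
  μ^(1)=5; μ^(2)=1/2; μ^(3)=-4

((3, 0, 0); (1, 1, 0); (0, 0, 4))


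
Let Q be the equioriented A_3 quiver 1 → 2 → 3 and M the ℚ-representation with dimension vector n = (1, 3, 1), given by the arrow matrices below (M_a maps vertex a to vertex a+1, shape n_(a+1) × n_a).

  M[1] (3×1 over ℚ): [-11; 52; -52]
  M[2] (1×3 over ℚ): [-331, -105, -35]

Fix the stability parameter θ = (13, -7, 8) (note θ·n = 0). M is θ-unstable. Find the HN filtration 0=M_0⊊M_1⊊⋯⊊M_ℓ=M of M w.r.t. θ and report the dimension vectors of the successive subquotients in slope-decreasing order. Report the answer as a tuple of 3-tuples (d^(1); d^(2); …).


Interval decomposition of M: I[1,3], I[2,2]^2.
HN type (ℓ=3): μ^(1)=8; μ^(2)=3; μ^(3)=-7

((0, 0, 1); (1, 1, 0); (0, 2, 0))


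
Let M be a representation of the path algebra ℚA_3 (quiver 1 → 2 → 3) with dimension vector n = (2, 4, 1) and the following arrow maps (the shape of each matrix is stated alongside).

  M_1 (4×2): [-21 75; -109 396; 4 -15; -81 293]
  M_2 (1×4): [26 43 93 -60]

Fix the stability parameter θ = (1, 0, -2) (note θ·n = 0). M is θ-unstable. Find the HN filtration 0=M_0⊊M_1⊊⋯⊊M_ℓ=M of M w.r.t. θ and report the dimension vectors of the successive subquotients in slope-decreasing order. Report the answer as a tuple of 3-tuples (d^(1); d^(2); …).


Via rank(M_{q-1}∘⋯∘M_p): M ≅ I[1,2], I[1,3], I[2,2]^2.
μ_θ-semistable layers: μ^(1)=1/2; μ^(2)=0; μ^(3)=-1/3

((1, 1, 0); (0, 2, 0); (1, 1, 1))


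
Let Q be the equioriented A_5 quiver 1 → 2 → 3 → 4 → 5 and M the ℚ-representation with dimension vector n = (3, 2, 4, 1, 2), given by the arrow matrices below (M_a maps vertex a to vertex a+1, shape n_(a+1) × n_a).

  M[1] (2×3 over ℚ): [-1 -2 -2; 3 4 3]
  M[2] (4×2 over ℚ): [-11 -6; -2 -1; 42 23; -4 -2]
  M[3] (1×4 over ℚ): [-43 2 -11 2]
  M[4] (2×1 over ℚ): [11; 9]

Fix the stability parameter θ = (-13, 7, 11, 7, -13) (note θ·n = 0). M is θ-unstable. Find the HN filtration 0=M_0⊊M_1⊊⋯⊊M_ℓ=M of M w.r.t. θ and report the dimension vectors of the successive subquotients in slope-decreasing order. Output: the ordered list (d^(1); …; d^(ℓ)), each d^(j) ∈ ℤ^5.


Barcode: M ≅ I[1,1], I[1,3], I[1,5], I[3,3]^2, I[5,5]. HN layers by μ_θ (4 steps, strictly decreasing):
  μ^(1)=11; μ^(2)=7; μ^(3)=3; μ^(4)=-13

((0, 0, 3, 0, 0); (0, 1, 0, 0, 0); (0, 1, 1, 1, 1); (3, 0, 0, 0, 1))


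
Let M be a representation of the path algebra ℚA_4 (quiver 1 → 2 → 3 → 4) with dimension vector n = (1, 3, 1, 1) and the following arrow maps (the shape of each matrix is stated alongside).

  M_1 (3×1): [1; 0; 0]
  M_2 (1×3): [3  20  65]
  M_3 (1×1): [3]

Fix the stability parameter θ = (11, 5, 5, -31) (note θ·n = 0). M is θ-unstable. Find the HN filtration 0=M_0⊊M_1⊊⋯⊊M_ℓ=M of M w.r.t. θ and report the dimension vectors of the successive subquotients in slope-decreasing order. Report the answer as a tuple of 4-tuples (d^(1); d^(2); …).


Interval decomposition of M: I[1,4], I[2,2]^2.
HN type (ℓ=2): μ^(1)=5; μ^(2)=-5/2

((0, 2, 0, 0); (1, 1, 1, 1))


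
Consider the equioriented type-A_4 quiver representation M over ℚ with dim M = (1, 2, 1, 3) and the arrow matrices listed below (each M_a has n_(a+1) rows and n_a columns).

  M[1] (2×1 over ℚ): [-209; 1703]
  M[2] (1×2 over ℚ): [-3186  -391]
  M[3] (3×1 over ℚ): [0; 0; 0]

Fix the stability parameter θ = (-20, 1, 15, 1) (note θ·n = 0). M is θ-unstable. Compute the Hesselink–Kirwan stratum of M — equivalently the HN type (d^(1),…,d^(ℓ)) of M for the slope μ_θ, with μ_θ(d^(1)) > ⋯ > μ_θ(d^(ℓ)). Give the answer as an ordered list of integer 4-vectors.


Interval decomposition of M: I[1,3], I[2,2], I[4,4]^3.
HN type (ℓ=3): μ^(1)=15; μ^(2)=1; μ^(3)=-20

((0, 0, 1, 0); (0, 2, 0, 3); (1, 0, 0, 0))


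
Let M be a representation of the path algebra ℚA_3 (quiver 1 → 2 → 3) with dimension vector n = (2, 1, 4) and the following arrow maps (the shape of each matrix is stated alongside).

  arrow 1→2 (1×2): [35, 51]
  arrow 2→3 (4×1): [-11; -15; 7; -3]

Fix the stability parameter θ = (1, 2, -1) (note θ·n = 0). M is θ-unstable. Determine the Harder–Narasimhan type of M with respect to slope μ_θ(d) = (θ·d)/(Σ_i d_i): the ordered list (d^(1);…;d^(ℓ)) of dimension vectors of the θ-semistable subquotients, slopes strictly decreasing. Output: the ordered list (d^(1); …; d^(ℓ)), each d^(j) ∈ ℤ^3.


Interval decomposition of M: I[1,1], I[1,3], I[3,3]^3.
HN type (ℓ=3): μ^(1)=1; μ^(2)=2/3; μ^(3)=-1

((1, 0, 0); (1, 1, 1); (0, 0, 3))


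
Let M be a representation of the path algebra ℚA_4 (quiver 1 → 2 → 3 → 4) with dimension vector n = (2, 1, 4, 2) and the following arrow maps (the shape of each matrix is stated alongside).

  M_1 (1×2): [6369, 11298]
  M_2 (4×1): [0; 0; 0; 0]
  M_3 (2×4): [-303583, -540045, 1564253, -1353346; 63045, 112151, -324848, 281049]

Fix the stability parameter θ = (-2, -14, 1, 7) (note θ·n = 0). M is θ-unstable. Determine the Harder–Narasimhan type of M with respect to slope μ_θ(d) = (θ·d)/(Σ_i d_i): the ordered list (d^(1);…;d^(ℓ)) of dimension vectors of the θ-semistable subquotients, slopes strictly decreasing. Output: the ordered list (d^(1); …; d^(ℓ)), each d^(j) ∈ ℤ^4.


Via rank(M_{q-1}∘⋯∘M_p): M ≅ I[1,1], I[1,2], I[3,3]^2, I[3,4]^2.
μ_θ-semistable layers: μ^(1)=7; μ^(2)=1; μ^(3)=-2; μ^(4)=-8

((0, 0, 0, 2); (0, 0, 4, 0); (1, 0, 0, 0); (1, 1, 0, 0))


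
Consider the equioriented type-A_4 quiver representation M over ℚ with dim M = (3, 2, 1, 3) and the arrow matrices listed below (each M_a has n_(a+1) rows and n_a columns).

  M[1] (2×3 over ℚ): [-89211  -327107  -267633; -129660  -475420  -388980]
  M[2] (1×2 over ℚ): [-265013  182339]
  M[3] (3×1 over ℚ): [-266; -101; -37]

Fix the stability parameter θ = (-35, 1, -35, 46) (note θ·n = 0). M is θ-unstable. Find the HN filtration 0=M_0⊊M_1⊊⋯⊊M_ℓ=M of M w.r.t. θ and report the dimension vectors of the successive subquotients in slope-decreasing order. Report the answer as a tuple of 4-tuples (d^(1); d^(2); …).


Via rank(M_{q-1}∘⋯∘M_p): M ≅ I[1,1]^2, I[1,4], I[2,2], I[4,4]^2.
μ_θ-semistable layers: μ^(1)=46; μ^(2)=1; μ^(3)=-17; μ^(4)=-35

((0, 0, 0, 3); (0, 1, 0, 0); (0, 1, 1, 0); (3, 0, 0, 0))


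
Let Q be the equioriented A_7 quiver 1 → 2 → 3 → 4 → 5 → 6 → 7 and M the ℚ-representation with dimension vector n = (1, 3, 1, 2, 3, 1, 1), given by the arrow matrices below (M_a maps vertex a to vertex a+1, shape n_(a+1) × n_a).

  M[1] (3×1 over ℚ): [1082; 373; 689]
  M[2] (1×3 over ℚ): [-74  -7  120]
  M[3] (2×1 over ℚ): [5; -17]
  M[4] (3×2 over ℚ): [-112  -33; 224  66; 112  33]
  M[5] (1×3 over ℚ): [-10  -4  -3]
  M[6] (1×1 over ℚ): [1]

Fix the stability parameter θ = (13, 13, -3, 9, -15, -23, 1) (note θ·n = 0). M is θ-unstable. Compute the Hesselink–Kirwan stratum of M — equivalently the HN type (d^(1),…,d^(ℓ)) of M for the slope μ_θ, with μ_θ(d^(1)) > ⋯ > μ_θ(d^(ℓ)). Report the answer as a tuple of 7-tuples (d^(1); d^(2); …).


Via rank(M_{q-1}∘⋯∘M_p): M ≅ I[1,7], I[2,2]^2, I[4,4], I[5,5]^2.
μ_θ-semistable layers: μ^(1)=13; μ^(2)=9; μ^(3)=1; μ^(4)=-1; μ^(5)=-15

((0, 2, 0, 0, 0, 0, 0); (0, 0, 0, 1, 0, 0, 0); (0, 0, 0, 0, 0, 0, 1); (1, 1, 1, 1, 1, 1, 0); (0, 0, 0, 0, 2, 0, 0))


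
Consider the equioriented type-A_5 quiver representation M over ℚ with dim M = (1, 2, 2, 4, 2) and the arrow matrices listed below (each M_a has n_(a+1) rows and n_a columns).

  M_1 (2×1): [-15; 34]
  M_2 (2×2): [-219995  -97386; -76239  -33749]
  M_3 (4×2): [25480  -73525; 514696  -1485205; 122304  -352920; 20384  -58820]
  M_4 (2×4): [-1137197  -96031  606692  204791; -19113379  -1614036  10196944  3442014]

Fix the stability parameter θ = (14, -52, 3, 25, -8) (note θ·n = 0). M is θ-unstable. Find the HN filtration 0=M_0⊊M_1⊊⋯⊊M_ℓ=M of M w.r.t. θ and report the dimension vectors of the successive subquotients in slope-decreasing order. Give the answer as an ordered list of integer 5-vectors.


Via rank(M_{q-1}∘⋯∘M_p): M ≅ I[1,5], I[2,3], I[4,4]^2, I[4,5].
μ_θ-semistable layers: μ^(1)=25; μ^(2)=17/2; μ^(3)=3; μ^(4)=-19; μ^(5)=-52

((0, 0, 0, 2, 0); (0, 0, 0, 2, 2); (0, 0, 2, 0, 0); (1, 1, 0, 0, 0); (0, 1, 0, 0, 0))


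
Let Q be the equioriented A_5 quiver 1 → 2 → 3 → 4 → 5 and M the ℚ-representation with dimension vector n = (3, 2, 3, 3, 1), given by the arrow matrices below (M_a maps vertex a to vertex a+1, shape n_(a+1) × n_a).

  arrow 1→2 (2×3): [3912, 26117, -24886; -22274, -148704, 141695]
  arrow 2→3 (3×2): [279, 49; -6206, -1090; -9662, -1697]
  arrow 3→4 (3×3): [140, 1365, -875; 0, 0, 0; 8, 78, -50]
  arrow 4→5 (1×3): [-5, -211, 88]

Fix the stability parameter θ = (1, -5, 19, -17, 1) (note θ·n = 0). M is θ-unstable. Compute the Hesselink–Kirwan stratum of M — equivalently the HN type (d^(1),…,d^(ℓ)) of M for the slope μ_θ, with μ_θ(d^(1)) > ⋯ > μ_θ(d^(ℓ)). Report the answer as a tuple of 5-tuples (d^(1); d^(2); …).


Via rank(M_{q-1}∘⋯∘M_p): M ≅ I[1,1], I[1,3], I[1,5], I[3,3], I[4,4]^2.
μ_θ-semistable layers: μ^(1)=19; μ^(2)=1; μ^(3)=-2; μ^(4)=-17

((0, 0, 2, 0, 0); (1, 0, 1, 1, 1); (2, 2, 0, 0, 0); (0, 0, 0, 2, 0))


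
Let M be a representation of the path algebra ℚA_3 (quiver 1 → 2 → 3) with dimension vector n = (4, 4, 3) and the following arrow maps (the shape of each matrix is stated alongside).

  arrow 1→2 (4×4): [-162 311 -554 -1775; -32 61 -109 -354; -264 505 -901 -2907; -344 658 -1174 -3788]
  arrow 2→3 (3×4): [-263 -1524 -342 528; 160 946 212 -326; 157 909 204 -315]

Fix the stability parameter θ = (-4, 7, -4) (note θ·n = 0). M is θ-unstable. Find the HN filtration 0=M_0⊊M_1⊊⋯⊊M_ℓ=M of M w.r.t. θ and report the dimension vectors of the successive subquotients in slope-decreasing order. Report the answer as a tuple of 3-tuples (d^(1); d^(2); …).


Barcode: M ≅ I[1,1], I[1,2], I[1,3]^2, I[2,2], I[3,3]. HN layers by μ_θ (3 steps, strictly decreasing):
  μ^(1)=7; μ^(2)=3/2; μ^(3)=-4

((0, 2, 0); (0, 2, 2); (4, 0, 1))


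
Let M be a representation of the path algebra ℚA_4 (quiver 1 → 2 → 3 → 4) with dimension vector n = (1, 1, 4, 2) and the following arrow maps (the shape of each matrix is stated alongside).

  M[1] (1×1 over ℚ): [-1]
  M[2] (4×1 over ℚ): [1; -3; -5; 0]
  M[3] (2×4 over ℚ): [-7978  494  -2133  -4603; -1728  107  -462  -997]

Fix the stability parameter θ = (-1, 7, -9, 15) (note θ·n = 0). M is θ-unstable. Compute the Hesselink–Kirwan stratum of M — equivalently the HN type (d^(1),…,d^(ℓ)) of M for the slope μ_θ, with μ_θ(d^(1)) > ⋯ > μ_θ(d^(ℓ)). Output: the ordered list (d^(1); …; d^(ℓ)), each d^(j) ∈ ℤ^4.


Barcode: M ≅ I[1,4], I[3,3]^2, I[3,4]. HN layers by μ_θ (3 steps, strictly decreasing):
  μ^(1)=15; μ^(2)=-1; μ^(3)=-9

((0, 0, 0, 2); (1, 1, 1, 0); (0, 0, 3, 0))


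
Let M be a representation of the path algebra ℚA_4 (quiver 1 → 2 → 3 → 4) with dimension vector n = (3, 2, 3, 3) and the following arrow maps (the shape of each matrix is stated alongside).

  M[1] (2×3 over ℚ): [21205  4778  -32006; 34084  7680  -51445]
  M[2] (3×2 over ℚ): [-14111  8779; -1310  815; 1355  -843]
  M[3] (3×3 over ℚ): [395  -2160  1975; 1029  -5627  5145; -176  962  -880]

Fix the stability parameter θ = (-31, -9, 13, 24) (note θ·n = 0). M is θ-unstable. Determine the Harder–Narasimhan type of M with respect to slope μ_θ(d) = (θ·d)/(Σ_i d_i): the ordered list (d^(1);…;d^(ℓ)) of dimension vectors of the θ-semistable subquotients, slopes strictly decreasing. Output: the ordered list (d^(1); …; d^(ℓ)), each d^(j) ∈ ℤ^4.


Interval decomposition of M: I[1,1], I[1,3], I[1,4], I[3,4], I[4,4].
HN type (ℓ=4): μ^(1)=24; μ^(2)=13; μ^(3)=-9; μ^(4)=-31

((0, 0, 0, 3); (0, 0, 3, 0); (0, 2, 0, 0); (3, 0, 0, 0))


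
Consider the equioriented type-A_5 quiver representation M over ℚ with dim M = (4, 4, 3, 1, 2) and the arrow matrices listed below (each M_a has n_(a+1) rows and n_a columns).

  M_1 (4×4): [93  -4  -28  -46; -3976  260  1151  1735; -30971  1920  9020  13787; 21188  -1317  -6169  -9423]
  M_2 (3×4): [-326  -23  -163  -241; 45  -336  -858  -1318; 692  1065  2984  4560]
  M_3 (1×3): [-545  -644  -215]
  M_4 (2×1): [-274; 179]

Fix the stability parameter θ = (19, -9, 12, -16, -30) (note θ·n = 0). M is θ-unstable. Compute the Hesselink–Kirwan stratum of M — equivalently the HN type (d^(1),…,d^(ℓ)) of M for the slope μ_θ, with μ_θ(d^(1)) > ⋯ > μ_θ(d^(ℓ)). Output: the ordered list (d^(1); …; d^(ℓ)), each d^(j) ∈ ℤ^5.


Barcode: M ≅ I[1,2], I[1,3]^2, I[1,5], I[5,5]. HN layers by μ_θ (4 steps, strictly decreasing):
  μ^(1)=12; μ^(2)=5; μ^(3)=-24/5; μ^(4)=-30

((0, 0, 2, 0, 0); (3, 3, 0, 0, 0); (1, 1, 1, 1, 1); (0, 0, 0, 0, 1))


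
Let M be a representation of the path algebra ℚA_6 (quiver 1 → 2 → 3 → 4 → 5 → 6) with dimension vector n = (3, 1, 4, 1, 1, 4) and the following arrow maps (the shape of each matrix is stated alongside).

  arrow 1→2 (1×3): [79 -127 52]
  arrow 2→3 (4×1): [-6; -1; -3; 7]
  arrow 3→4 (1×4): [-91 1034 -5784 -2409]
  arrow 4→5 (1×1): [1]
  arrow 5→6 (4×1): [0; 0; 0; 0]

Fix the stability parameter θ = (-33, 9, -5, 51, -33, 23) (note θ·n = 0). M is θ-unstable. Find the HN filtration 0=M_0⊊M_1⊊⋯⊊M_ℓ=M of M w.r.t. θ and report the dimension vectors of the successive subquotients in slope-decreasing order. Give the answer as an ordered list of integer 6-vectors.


Barcode: M ≅ I[1,1]^2, I[1,5], I[3,3]^3, I[6,6]^4. HN layers by μ_θ (5 steps, strictly decreasing):
  μ^(1)=23; μ^(2)=9; μ^(3)=2; μ^(4)=-5; μ^(5)=-33

((0, 0, 0, 0, 0, 4); (0, 0, 0, 1, 1, 0); (0, 1, 1, 0, 0, 0); (0, 0, 3, 0, 0, 0); (3, 0, 0, 0, 0, 0))


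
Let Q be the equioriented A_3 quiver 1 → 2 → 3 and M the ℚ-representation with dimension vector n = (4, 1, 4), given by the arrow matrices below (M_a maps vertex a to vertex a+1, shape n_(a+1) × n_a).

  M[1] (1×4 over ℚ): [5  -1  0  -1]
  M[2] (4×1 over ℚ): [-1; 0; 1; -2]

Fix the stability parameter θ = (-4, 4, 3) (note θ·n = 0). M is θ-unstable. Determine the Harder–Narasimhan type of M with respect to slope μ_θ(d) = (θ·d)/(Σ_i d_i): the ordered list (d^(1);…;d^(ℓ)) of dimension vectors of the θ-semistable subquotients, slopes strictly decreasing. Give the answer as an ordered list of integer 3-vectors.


Barcode: M ≅ I[1,1]^3, I[1,3], I[3,3]^3. HN layers by μ_θ (3 steps, strictly decreasing):
  μ^(1)=7/2; μ^(2)=3; μ^(3)=-4

((0, 1, 1); (0, 0, 3); (4, 0, 0))


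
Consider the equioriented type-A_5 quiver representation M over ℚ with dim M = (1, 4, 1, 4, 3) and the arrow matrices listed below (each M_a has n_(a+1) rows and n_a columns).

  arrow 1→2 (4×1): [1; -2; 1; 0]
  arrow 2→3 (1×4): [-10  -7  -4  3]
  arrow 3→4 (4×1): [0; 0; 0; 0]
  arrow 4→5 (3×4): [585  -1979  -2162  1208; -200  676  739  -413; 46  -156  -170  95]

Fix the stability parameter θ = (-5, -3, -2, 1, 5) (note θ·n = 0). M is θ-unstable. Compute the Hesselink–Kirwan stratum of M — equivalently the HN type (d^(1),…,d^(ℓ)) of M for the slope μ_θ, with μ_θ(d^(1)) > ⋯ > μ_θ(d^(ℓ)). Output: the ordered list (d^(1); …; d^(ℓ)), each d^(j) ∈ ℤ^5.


Interval decomposition of M: I[1,2], I[2,2]^2, I[2,3], I[4,4], I[4,5]^3.
HN type (ℓ=5): μ^(1)=5; μ^(2)=1; μ^(3)=-2; μ^(4)=-3; μ^(5)=-5

((0, 0, 0, 0, 3); (0, 0, 0, 4, 0); (0, 0, 1, 0, 0); (0, 4, 0, 0, 0); (1, 0, 0, 0, 0))


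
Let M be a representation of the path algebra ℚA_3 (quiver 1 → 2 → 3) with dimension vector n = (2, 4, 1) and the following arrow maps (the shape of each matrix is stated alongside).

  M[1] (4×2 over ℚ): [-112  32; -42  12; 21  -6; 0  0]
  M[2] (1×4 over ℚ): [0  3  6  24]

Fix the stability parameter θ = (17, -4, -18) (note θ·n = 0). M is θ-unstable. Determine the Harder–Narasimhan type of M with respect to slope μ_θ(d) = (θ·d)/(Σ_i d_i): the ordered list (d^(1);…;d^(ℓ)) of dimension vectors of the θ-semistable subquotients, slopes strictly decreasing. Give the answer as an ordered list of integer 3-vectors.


Via rank(M_{q-1}∘⋯∘M_p): M ≅ I[1,1], I[1,2], I[2,2]^2, I[2,3].
μ_θ-semistable layers: μ^(1)=17; μ^(2)=13/2; μ^(3)=-4; μ^(4)=-11

((1, 0, 0); (1, 1, 0); (0, 2, 0); (0, 1, 1))


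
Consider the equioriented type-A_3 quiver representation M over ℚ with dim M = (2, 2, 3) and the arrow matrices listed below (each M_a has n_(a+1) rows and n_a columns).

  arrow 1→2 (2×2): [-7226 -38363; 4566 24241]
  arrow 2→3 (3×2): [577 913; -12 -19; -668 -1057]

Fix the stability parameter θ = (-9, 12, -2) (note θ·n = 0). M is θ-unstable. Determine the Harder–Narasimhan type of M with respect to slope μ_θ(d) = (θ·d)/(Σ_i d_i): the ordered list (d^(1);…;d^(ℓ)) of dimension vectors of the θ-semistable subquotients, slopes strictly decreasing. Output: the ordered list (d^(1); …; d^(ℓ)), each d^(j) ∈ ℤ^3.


Via rank(M_{q-1}∘⋯∘M_p): M ≅ I[1,3]^2, I[3,3].
μ_θ-semistable layers: μ^(1)=5; μ^(2)=-2; μ^(3)=-9

((0, 2, 2); (0, 0, 1); (2, 0, 0))


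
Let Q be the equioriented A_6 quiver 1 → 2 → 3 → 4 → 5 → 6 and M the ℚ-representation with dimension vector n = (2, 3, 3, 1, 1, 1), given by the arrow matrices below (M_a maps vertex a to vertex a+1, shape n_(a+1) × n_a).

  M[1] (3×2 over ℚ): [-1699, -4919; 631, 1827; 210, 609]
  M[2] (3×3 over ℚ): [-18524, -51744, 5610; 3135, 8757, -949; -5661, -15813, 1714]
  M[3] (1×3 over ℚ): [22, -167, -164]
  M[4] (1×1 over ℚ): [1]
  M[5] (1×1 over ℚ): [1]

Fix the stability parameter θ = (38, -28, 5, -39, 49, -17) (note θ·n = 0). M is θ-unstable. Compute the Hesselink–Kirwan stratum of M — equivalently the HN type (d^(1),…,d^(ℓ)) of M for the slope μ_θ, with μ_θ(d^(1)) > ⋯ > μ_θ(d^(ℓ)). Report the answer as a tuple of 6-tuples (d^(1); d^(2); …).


Interval decomposition of M: I[1,2], I[1,6], I[2,3], I[3,3].
HN type (ℓ=4): μ^(1)=16; μ^(2)=5; μ^(3)=-6; μ^(4)=-28

((0, 0, 0, 0, 1, 1); (1, 1, 2, 0, 0, 0); (1, 1, 1, 1, 0, 0); (0, 1, 0, 0, 0, 0))


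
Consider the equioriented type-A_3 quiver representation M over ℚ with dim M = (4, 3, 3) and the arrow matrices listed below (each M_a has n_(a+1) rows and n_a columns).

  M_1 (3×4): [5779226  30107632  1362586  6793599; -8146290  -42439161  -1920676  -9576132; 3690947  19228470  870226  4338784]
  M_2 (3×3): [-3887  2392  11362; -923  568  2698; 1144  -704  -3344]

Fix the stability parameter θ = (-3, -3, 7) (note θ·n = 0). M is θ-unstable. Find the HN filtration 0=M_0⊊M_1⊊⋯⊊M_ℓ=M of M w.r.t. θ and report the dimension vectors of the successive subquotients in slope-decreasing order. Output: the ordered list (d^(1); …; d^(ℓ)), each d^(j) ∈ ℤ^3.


Interval decomposition of M: I[1,1], I[1,2]^2, I[1,3], I[3,3]^2.
HN type (ℓ=2): μ^(1)=7; μ^(2)=-3

((0, 0, 3); (4, 3, 0))


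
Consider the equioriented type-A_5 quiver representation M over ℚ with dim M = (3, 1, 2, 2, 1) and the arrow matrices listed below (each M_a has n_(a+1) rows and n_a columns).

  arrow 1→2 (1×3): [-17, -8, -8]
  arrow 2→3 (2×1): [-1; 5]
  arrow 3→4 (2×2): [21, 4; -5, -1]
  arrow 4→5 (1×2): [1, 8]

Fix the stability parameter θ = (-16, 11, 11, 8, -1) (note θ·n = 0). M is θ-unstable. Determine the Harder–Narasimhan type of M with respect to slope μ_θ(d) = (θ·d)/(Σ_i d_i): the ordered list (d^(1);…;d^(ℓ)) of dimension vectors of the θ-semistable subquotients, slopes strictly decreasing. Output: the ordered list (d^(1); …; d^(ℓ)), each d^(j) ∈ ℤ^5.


Via rank(M_{q-1}∘⋯∘M_p): M ≅ I[1,1]^2, I[1,5], I[3,4].
μ_θ-semistable layers: μ^(1)=19/2; μ^(2)=29/4; μ^(3)=-16

((0, 0, 1, 1, 0); (0, 1, 1, 1, 1); (3, 0, 0, 0, 0))
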